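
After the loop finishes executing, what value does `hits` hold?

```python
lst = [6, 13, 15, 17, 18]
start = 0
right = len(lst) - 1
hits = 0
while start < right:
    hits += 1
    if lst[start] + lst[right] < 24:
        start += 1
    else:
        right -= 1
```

Let's trace through this code step by step.

Initialize: lst = [6, 13, 15, 17, 18]
Initialize: start = 0
Initialize: right = 4
Initialize: hits = 0
Entering loop: while start < right:
After iteration 1: start = 0, right = 3, hits = 1
After iteration 2: start = 1, right = 3, hits = 2
After iteration 3: start = 1, right = 2, hits = 3
After iteration 4: start = 1, right = 1, hits = 4
Loop ends.

Final answer: 4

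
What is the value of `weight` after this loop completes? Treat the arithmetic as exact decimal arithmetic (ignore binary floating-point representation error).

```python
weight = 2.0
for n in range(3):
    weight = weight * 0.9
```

Let's trace through this code step by step.

Initialize: weight = 2.0
Entering loop: for n in range(3):
After iteration 1: n = 0, weight = 1.8
After iteration 2: n = 1, weight = 1.62
After iteration 3: n = 2, weight = 1.458
Loop ends.

Final answer: 1.458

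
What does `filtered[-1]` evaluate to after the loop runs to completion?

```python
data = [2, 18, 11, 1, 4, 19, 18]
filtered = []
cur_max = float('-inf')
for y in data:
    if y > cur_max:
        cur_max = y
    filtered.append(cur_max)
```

Let's trace through this code step by step.

Initialize: data = [2, 18, 11, 1, 4, 19, 18]
Initialize: filtered = []
Initialize: cur_max = -inf
Entering loop: for y in data:
After iteration 1: y = 2, filtered = [2], cur_max = 2
After iteration 2: y = 18, filtered = [2, 18], cur_max = 18
After iteration 3: y = 11, filtered = [2, 18, 18], cur_max = 18
After iteration 4: y = 1, filtered = [2, 18, 18, 18], cur_max = 18
After iteration 5: y = 4, filtered = [2, 18, 18, 18, 18], cur_max = 18
After iteration 6: y = 19, filtered = [2, 18, 18, 18, 18, 19], cur_max = 19
After iteration 7: y = 18, filtered = [2, 18, 18, 18, 18, 19, 19], cur_max = 19
Loop ends.
filtered[-1] = 19

Final answer: 19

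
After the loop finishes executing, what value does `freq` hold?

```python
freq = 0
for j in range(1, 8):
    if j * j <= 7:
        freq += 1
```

Let's trace through this code step by step.

Initialize: freq = 0
Entering loop: for j in range(1, 8):
After iteration 1: j = 1, freq = 1
After iteration 2: j = 2, freq = 2
After iteration 3: j = 3, freq = 2
After iteration 4: j = 4, freq = 2
After iteration 5: j = 5, freq = 2
After iteration 6: j = 6, freq = 2
After iteration 7: j = 7, freq = 2
Loop ends.

Final answer: 2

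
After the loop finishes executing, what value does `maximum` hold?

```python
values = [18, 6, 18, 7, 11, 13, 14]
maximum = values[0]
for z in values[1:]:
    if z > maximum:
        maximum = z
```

Let's trace through this code step by step.

Initialize: values = [18, 6, 18, 7, 11, 13, 14]
Initialize: maximum = 18
Entering loop: for z in values[1:]:
After iteration 1: z = 6, maximum = 18
After iteration 2: z = 18, maximum = 18
After iteration 3: z = 7, maximum = 18
After iteration 4: z = 11, maximum = 18
After iteration 5: z = 13, maximum = 18
After iteration 6: z = 14, maximum = 18
Loop ends.

Final answer: 18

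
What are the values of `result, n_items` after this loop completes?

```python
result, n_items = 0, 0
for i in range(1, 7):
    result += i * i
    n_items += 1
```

Let's trace through this code step by step.

Initialize: result = 0
Initialize: n_items = 0
Entering loop: for i in range(1, 7):
After iteration 1: i = 1, result = 1, n_items = 1
After iteration 2: i = 2, result = 5, n_items = 2
After iteration 3: i = 3, result = 14, n_items = 3
After iteration 4: i = 4, result = 30, n_items = 4
After iteration 5: i = 5, result = 55, n_items = 5
After iteration 6: i = 6, result = 91, n_items = 6
Loop ends.

Final answer: 91, 6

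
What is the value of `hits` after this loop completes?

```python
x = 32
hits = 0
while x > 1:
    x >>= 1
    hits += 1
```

Let's trace through this code step by step.

Initialize: x = 32
Initialize: hits = 0
Entering loop: while x > 1:
After iteration 1: x = 16, hits = 1
After iteration 2: x = 8, hits = 2
After iteration 3: x = 4, hits = 3
After iteration 4: x = 2, hits = 4
After iteration 5: x = 1, hits = 5
Loop ends.

Final answer: 5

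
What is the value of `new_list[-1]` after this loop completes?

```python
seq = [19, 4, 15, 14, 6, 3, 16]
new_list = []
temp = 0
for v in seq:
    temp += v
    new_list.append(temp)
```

Let's trace through this code step by step.

Initialize: seq = [19, 4, 15, 14, 6, 3, 16]
Initialize: new_list = []
Initialize: temp = 0
Entering loop: for v in seq:
After iteration 1: v = 19, new_list = [19], temp = 19
After iteration 2: v = 4, new_list = [19, 23], temp = 23
After iteration 3: v = 15, new_list = [19, 23, 38], temp = 38
After iteration 4: v = 14, new_list = [19, 23, 38, 52], temp = 52
After iteration 5: v = 6, new_list = [19, 23, 38, 52, 58], temp = 58
After iteration 6: v = 3, new_list = [19, 23, 38, 52, 58, 61], temp = 61
After iteration 7: v = 16, new_list = [19, 23, 38, 52, 58, 61, 77], temp = 77
Loop ends.
new_list[-1] = 77

Final answer: 77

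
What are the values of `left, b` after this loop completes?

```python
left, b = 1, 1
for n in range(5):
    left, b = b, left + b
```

Let's trace through this code step by step.

Initialize: left = 1
Initialize: b = 1
Entering loop: for n in range(5):
After iteration 1: n = 0, left = 1, b = 2
After iteration 2: n = 1, left = 2, b = 3
After iteration 3: n = 2, left = 3, b = 5
After iteration 4: n = 3, left = 5, b = 8
After iteration 5: n = 4, left = 8, b = 13
Loop ends.

Final answer: 8, 13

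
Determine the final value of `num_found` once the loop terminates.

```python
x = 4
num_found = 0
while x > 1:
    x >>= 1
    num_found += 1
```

Let's trace through this code step by step.

Initialize: x = 4
Initialize: num_found = 0
Entering loop: while x > 1:
After iteration 1: x = 2, num_found = 1
After iteration 2: x = 1, num_found = 2
Loop ends.

Final answer: 2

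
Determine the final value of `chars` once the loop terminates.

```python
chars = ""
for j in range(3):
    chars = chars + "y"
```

Let's trace through this code step by step.

Initialize: chars = ''
Entering loop: for j in range(3):
After iteration 1: j = 0, chars = 'y'
After iteration 2: j = 1, chars = 'yy'
After iteration 3: j = 2, chars = 'yyy'
Loop ends.

Final answer: 'yyy'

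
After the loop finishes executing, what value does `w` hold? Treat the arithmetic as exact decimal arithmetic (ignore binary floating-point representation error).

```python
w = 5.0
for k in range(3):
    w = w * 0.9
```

Let's trace through this code step by step.

Initialize: w = 5.0
Entering loop: for k in range(3):
After iteration 1: k = 0, w = 4.5
After iteration 2: k = 1, w = 4.05
After iteration 3: k = 2, w = 3.645
Loop ends.

Final answer: 3.645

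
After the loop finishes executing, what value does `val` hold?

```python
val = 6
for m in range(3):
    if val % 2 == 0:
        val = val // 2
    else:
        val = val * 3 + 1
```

Let's trace through this code step by step.

Initialize: val = 6
Entering loop: for m in range(3):
After iteration 1: m = 0, val = 3
After iteration 2: m = 1, val = 10
After iteration 3: m = 2, val = 5
Loop ends.

Final answer: 5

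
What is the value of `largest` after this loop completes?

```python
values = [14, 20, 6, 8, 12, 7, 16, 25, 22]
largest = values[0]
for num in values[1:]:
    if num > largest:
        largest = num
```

Let's trace through this code step by step.

Initialize: values = [14, 20, 6, 8, 12, 7, 16, 25, 22]
Initialize: largest = 14
Entering loop: for num in values[1:]:
After iteration 1: num = 20, largest = 20
After iteration 2: num = 6, largest = 20
After iteration 3: num = 8, largest = 20
After iteration 4: num = 12, largest = 20
After iteration 5: num = 7, largest = 20
After iteration 6: num = 16, largest = 20
After iteration 7: num = 25, largest = 25
After iteration 8: num = 22, largest = 25
Loop ends.

Final answer: 25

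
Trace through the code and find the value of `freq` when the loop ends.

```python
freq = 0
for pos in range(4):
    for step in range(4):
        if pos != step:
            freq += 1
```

Let's trace through this code step by step.

Initialize: freq = 0
Entering loop: for pos in range(4):
After iteration 1: pos = 0, freq = 3
After iteration 2: pos = 1, freq = 6
After iteration 3: pos = 2, freq = 9
After iteration 4: pos = 3, freq = 12
Loop ends.

Final answer: 12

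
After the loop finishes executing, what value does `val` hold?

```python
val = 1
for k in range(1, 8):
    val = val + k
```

Let's trace through this code step by step.

Initialize: val = 1
Entering loop: for k in range(1, 8):
After iteration 1: k = 1, val = 2
After iteration 2: k = 2, val = 4
After iteration 3: k = 3, val = 7
After iteration 4: k = 4, val = 11
After iteration 5: k = 5, val = 16
After iteration 6: k = 6, val = 22
After iteration 7: k = 7, val = 29
Loop ends.

Final answer: 29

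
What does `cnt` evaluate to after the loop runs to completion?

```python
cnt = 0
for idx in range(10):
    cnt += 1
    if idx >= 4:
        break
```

Let's trace through this code step by step.

Initialize: cnt = 0
Entering loop: for idx in range(10):
After iteration 1: idx = 0, cnt = 1
After iteration 2: idx = 1, cnt = 2
After iteration 3: idx = 2, cnt = 3
After iteration 4: idx = 3, cnt = 4
After iteration 5: idx = 4, cnt = 5
Loop ends.

Final answer: 5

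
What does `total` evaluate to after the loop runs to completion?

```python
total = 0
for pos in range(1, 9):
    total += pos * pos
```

Let's trace through this code step by step.

Initialize: total = 0
Entering loop: for pos in range(1, 9):
After iteration 1: pos = 1, total = 1
After iteration 2: pos = 2, total = 5
After iteration 3: pos = 3, total = 14
After iteration 4: pos = 4, total = 30
After iteration 5: pos = 5, total = 55
After iteration 6: pos = 6, total = 91
After iteration 7: pos = 7, total = 140
After iteration 8: pos = 8, total = 204
Loop ends.

Final answer: 204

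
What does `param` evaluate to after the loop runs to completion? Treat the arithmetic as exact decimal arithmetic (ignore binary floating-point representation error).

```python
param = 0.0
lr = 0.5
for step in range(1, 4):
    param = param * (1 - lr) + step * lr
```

Let's trace through this code step by step.

Initialize: param = 0.0
Initialize: lr = 0.5
Entering loop: for step in range(1, 4):
After iteration 1: step = 1, param = 0.5
After iteration 2: step = 2, param = 1.25
After iteration 3: step = 3, param = 2.125
Loop ends.

Final answer: 2.125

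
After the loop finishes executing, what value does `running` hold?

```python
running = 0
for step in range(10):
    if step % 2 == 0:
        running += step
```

Let's trace through this code step by step.

Initialize: running = 0
Entering loop: for step in range(10):
After iteration 1: step = 0, running = 0
After iteration 2: step = 1, running = 0
After iteration 3: step = 2, running = 2
After iteration 4: step = 3, running = 2
After iteration 5: step = 4, running = 6
After iteration 6: step = 5, running = 6
After iteration 7: step = 6, running = 12
After iteration 8: step = 7, running = 12
After iteration 9: step = 8, running = 20
After iteration 10: step = 9, running = 20
Loop ends.

Final answer: 20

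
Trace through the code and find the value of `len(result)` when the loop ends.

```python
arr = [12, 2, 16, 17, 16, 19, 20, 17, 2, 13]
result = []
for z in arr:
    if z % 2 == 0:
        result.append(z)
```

Let's trace through this code step by step.

Initialize: arr = [12, 2, 16, 17, 16, 19, 20, 17, 2, 13]
Initialize: result = []
Entering loop: for z in arr:
After iteration 1: z = 12, result = [12]
After iteration 2: z = 2, result = [12, 2]
After iteration 3: z = 16, result = [12, 2, 16]
After iteration 4: z = 17, result = [12, 2, 16]
After iteration 5: z = 16, result = [12, 2, 16, 16]
After iteration 6: z = 19, result = [12, 2, 16, 16]
After iteration 7: z = 20, result = [12, 2, 16, 16, 20]
After iteration 8: z = 17, result = [12, 2, 16, 16, 20]
After iteration 9: z = 2, result = [12, 2, 16, 16, 20, 2]
After iteration 10: z = 13, result = [12, 2, 16, 16, 20, 2]
Loop ends.
len(result) = 6

Final answer: 6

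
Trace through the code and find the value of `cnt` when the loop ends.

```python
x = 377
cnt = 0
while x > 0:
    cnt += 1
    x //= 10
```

Let's trace through this code step by step.

Initialize: x = 377
Initialize: cnt = 0
Entering loop: while x > 0:
After iteration 1: x = 37, cnt = 1
After iteration 2: x = 3, cnt = 2
After iteration 3: x = 0, cnt = 3
Loop ends.

Final answer: 3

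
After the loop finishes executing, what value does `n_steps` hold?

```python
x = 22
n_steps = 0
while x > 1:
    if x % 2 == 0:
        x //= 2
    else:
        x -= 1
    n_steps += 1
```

Let's trace through this code step by step.

Initialize: x = 22
Initialize: n_steps = 0
Entering loop: while x > 1:
After iteration 1: x = 11, n_steps = 1
After iteration 2: x = 10, n_steps = 2
After iteration 3: x = 5, n_steps = 3
After iteration 4: x = 4, n_steps = 4
After iteration 5: x = 2, n_steps = 5
After iteration 6: x = 1, n_steps = 6
Loop ends.

Final answer: 6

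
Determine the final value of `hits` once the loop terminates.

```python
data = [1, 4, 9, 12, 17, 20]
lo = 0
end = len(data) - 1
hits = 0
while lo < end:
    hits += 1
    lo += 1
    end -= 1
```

Let's trace through this code step by step.

Initialize: data = [1, 4, 9, 12, 17, 20]
Initialize: lo = 0
Initialize: end = 5
Initialize: hits = 0
Entering loop: while lo < end:
After iteration 1: lo = 1, end = 4, hits = 1
After iteration 2: lo = 2, end = 3, hits = 2
After iteration 3: lo = 3, end = 2, hits = 3
Loop ends.

Final answer: 3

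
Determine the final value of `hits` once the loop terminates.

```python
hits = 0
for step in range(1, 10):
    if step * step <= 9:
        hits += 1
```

Let's trace through this code step by step.

Initialize: hits = 0
Entering loop: for step in range(1, 10):
After iteration 1: step = 1, hits = 1
After iteration 2: step = 2, hits = 2
After iteration 3: step = 3, hits = 3
After iteration 4: step = 4, hits = 3
After iteration 5: step = 5, hits = 3
After iteration 6: step = 6, hits = 3
After iteration 7: step = 7, hits = 3
After iteration 8: step = 8, hits = 3
After iteration 9: step = 9, hits = 3
Loop ends.

Final answer: 3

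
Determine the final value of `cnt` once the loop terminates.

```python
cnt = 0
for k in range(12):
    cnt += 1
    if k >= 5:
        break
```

Let's trace through this code step by step.

Initialize: cnt = 0
Entering loop: for k in range(12):
After iteration 1: k = 0, cnt = 1
After iteration 2: k = 1, cnt = 2
After iteration 3: k = 2, cnt = 3
After iteration 4: k = 3, cnt = 4
After iteration 5: k = 4, cnt = 5
After iteration 6: k = 5, cnt = 6
Loop ends.

Final answer: 6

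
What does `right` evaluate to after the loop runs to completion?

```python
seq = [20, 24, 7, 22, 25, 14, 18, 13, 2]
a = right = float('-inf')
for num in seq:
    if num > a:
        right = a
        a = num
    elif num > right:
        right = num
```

Let's trace through this code step by step.

Initialize: seq = [20, 24, 7, 22, 25, 14, 18, 13, 2]
Initialize: a = -inf
Initialize: right = -inf
Entering loop: for num in seq:
After iteration 1: num = 20, a = 20, right = -inf
After iteration 2: num = 24, a = 24, right = 20
After iteration 3: num = 7, a = 24, right = 20
After iteration 4: num = 22, a = 24, right = 22
After iteration 5: num = 25, a = 25, right = 24
After iteration 6: num = 14, a = 25, right = 24
After iteration 7: num = 18, a = 25, right = 24
After iteration 8: num = 13, a = 25, right = 24
After iteration 9: num = 2, a = 25, right = 24
Loop ends.

Final answer: 24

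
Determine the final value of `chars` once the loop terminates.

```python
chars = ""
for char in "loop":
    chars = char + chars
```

Let's trace through this code step by step.

Initialize: chars = ''
Entering loop: for char in "loop":
After iteration 1: char = 'l', chars = 'l'
After iteration 2: char = 'o', chars = 'ol'
After iteration 3: char = 'o', chars = 'ool'
After iteration 4: char = 'p', chars = 'pool'
Loop ends.

Final answer: 'pool'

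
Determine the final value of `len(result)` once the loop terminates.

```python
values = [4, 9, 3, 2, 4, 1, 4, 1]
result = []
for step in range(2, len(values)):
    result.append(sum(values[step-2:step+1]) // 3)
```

Let's trace through this code step by step.

Initialize: values = [4, 9, 3, 2, 4, 1, 4, 1]
Initialize: result = []
Entering loop: for step in range(2, len(values)):
After iteration 1: step = 2, result = [5]
After iteration 2: step = 3, result = [5, 4]
After iteration 3: step = 4, result = [5, 4, 3]
After iteration 4: step = 5, result = [5, 4, 3, 2]
After iteration 5: step = 6, result = [5, 4, 3, 2, 3]
After iteration 6: step = 7, result = [5, 4, 3, 2, 3, 2]
Loop ends.
len(result) = 6

Final answer: 6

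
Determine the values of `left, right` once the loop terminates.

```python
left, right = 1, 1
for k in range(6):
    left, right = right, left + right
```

Let's trace through this code step by step.

Initialize: left = 1
Initialize: right = 1
Entering loop: for k in range(6):
After iteration 1: k = 0, left = 1, right = 2
After iteration 2: k = 1, left = 2, right = 3
After iteration 3: k = 2, left = 3, right = 5
After iteration 4: k = 3, left = 5, right = 8
After iteration 5: k = 4, left = 8, right = 13
After iteration 6: k = 5, left = 13, right = 21
Loop ends.

Final answer: 13, 21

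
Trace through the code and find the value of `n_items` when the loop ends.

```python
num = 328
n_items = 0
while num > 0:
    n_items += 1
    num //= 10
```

Let's trace through this code step by step.

Initialize: num = 328
Initialize: n_items = 0
Entering loop: while num > 0:
After iteration 1: num = 32, n_items = 1
After iteration 2: num = 3, n_items = 2
After iteration 3: num = 0, n_items = 3
Loop ends.

Final answer: 3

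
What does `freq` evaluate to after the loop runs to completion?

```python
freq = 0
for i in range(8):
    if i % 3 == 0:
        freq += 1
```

Let's trace through this code step by step.

Initialize: freq = 0
Entering loop: for i in range(8):
After iteration 1: i = 0, freq = 1
After iteration 2: i = 1, freq = 1
After iteration 3: i = 2, freq = 1
After iteration 4: i = 3, freq = 2
After iteration 5: i = 4, freq = 2
After iteration 6: i = 5, freq = 2
After iteration 7: i = 6, freq = 3
After iteration 8: i = 7, freq = 3
Loop ends.

Final answer: 3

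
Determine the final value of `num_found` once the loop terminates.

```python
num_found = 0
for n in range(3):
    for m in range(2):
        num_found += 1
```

Let's trace through this code step by step.

Initialize: num_found = 0
Entering loop: for n in range(3):
After iteration 1: n = 0, num_found = 2
After iteration 2: n = 1, num_found = 4
After iteration 3: n = 2, num_found = 6
Loop ends.

Final answer: 6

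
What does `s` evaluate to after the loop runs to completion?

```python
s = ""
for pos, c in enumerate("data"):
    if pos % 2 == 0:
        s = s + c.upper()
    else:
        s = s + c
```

Let's trace through this code step by step.

Initialize: s = ''
Entering loop: for pos, c in enumerate("data"):
After iteration 1: pos = 0, c = 'd', s = 'D'
After iteration 2: pos = 1, c = 'a', s = 'Da'
After iteration 3: pos = 2, c = 't', s = 'DaT'
After iteration 4: pos = 3, c = 'a', s = 'DaTa'
Loop ends.

Final answer: 'DaTa'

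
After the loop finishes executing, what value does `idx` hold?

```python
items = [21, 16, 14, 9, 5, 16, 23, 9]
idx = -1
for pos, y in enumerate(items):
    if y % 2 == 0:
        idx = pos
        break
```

Let's trace through this code step by step.

Initialize: items = [21, 16, 14, 9, 5, 16, 23, 9]
Initialize: idx = -1
Entering loop: for pos, y in enumerate(items):
After iteration 1: pos = 0, y = 21, idx = -1
After iteration 2: pos = 1, y = 16, idx = 1
Loop ends.

Final answer: 1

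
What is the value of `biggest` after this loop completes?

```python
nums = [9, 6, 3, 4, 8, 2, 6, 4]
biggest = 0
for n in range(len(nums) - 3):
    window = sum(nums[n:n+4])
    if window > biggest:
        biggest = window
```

Let's trace through this code step by step.

Initialize: nums = [9, 6, 3, 4, 8, 2, 6, 4]
Initialize: biggest = 0
Entering loop: for n in range(len(nums) - 3):
After iteration 1: n = 0, biggest = 22, window = 22
After iteration 2: n = 1, biggest = 22, window = 21
After iteration 3: n = 2, biggest = 22, window = 17
After iteration 4: n = 3, biggest = 22, window = 20
After iteration 5: n = 4, biggest = 22, window = 20
Loop ends.

Final answer: 22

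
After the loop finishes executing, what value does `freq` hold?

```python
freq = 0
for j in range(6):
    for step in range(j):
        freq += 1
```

Let's trace through this code step by step.

Initialize: freq = 0
Entering loop: for j in range(6):
After iteration 1: j = 0, freq = 0
After iteration 2: j = 1, freq = 1, step = 0
After iteration 3: j = 2, freq = 3, step = 1
After iteration 4: j = 3, freq = 6, step = 2
After iteration 5: j = 4, freq = 10, step = 3
After iteration 6: j = 5, freq = 15, step = 4
Loop ends.

Final answer: 15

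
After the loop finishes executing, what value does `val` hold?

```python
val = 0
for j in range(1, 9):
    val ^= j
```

Let's trace through this code step by step.

Initialize: val = 0
Entering loop: for j in range(1, 9):
After iteration 1: j = 1, val = 1
After iteration 2: j = 2, val = 3
After iteration 3: j = 3, val = 0
After iteration 4: j = 4, val = 4
After iteration 5: j = 5, val = 1
After iteration 6: j = 6, val = 7
After iteration 7: j = 7, val = 0
After iteration 8: j = 8, val = 8
Loop ends.

Final answer: 8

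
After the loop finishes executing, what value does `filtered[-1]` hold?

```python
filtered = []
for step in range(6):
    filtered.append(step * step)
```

Let's trace through this code step by step.

Initialize: filtered = []
Entering loop: for step in range(6):
After iteration 1: step = 0, filtered = [0]
After iteration 2: step = 1, filtered = [0, 1]
After iteration 3: step = 2, filtered = [0, 1, 4]
After iteration 4: step = 3, filtered = [0, 1, 4, 9]
After iteration 5: step = 4, filtered = [0, 1, 4, 9, 16]
After iteration 6: step = 5, filtered = [0, 1, 4, 9, 16, 25]
Loop ends.
filtered[-1] = 25

Final answer: 25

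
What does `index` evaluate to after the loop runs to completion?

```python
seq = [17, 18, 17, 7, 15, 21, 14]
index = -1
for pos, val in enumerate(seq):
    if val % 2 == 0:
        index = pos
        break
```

Let's trace through this code step by step.

Initialize: seq = [17, 18, 17, 7, 15, 21, 14]
Initialize: index = -1
Entering loop: for pos, val in enumerate(seq):
After iteration 1: pos = 0, val = 17, index = -1
After iteration 2: pos = 1, val = 18, index = 1
Loop ends.

Final answer: 1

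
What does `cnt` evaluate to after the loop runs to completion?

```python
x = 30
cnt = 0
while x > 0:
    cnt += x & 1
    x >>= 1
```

Let's trace through this code step by step.

Initialize: x = 30
Initialize: cnt = 0
Entering loop: while x > 0:
After iteration 1: x = 15, cnt = 0
After iteration 2: x = 7, cnt = 1
After iteration 3: x = 3, cnt = 2
After iteration 4: x = 1, cnt = 3
After iteration 5: x = 0, cnt = 4
Loop ends.

Final answer: 4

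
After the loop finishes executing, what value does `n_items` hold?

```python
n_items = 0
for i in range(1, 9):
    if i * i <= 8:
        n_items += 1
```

Let's trace through this code step by step.

Initialize: n_items = 0
Entering loop: for i in range(1, 9):
After iteration 1: i = 1, n_items = 1
After iteration 2: i = 2, n_items = 2
After iteration 3: i = 3, n_items = 2
After iteration 4: i = 4, n_items = 2
After iteration 5: i = 5, n_items = 2
After iteration 6: i = 6, n_items = 2
After iteration 7: i = 7, n_items = 2
After iteration 8: i = 8, n_items = 2
Loop ends.

Final answer: 2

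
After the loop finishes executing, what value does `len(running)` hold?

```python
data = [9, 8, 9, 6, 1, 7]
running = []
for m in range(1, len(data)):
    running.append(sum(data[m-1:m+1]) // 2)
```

Let's trace through this code step by step.

Initialize: data = [9, 8, 9, 6, 1, 7]
Initialize: running = []
Entering loop: for m in range(1, len(data)):
After iteration 1: m = 1, running = [8]
After iteration 2: m = 2, running = [8, 8]
After iteration 3: m = 3, running = [8, 8, 7]
After iteration 4: m = 4, running = [8, 8, 7, 3]
After iteration 5: m = 5, running = [8, 8, 7, 3, 4]
Loop ends.
len(running) = 5

Final answer: 5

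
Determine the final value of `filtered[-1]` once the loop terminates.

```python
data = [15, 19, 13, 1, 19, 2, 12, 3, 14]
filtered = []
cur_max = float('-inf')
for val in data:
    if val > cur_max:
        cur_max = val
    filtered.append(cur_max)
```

Let's trace through this code step by step.

Initialize: data = [15, 19, 13, 1, 19, 2, 12, 3, 14]
Initialize: filtered = []
Initialize: cur_max = -inf
Entering loop: for val in data:
After iteration 1: val = 15, filtered = [15], cur_max = 15
After iteration 2: val = 19, filtered = [15, 19], cur_max = 19
After iteration 3: val = 13, filtered = [15, 19, 19], cur_max = 19
After iteration 4: val = 1, filtered = [15, 19, 19, 19], cur_max = 19
After iteration 5: val = 19, filtered = [15, 19, 19, 19, 19], cur_max = 19
After iteration 6: val = 2, filtered = [15, 19, 19, 19, 19, 19], cur_max = 19
After iteration 7: val = 12, filtered = [15, 19, 19, 19, 19, 19, 19], cur_max = 19
After iteration 8: val = 3, filtered = [15, 19, 19, 19, 19, 19, 19, 19], cur_max = 19
After iteration 9: val = 14, filtered = [15, 19, 19, 19, 19, 19, 19, 19, 19], cur_max = 19
Loop ends.
filtered[-1] = 19

Final answer: 19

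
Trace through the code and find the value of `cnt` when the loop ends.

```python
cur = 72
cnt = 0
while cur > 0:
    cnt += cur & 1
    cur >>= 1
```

Let's trace through this code step by step.

Initialize: cur = 72
Initialize: cnt = 0
Entering loop: while cur > 0:
After iteration 1: cur = 36, cnt = 0
After iteration 2: cur = 18, cnt = 0
After iteration 3: cur = 9, cnt = 0
After iteration 4: cur = 4, cnt = 1
After iteration 5: cur = 2, cnt = 1
After iteration 6: cur = 1, cnt = 1
After iteration 7: cur = 0, cnt = 2
Loop ends.

Final answer: 2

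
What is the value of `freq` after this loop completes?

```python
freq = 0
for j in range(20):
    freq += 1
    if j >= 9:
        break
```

Let's trace through this code step by step.

Initialize: freq = 0
Entering loop: for j in range(20):
After iteration 1: j = 0, freq = 1
After iteration 2: j = 1, freq = 2
After iteration 3: j = 2, freq = 3
After iteration 4: j = 3, freq = 4
After iteration 5: j = 4, freq = 5
After iteration 6: j = 5, freq = 6
After iteration 7: j = 6, freq = 7
After iteration 8: j = 7, freq = 8
After iteration 9: j = 8, freq = 9
After iteration 10: j = 9, freq = 10
Loop ends.

Final answer: 10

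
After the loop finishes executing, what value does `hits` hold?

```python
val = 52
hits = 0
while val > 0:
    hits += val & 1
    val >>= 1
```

Let's trace through this code step by step.

Initialize: val = 52
Initialize: hits = 0
Entering loop: while val > 0:
After iteration 1: val = 26, hits = 0
After iteration 2: val = 13, hits = 0
After iteration 3: val = 6, hits = 1
After iteration 4: val = 3, hits = 1
After iteration 5: val = 1, hits = 2
After iteration 6: val = 0, hits = 3
Loop ends.

Final answer: 3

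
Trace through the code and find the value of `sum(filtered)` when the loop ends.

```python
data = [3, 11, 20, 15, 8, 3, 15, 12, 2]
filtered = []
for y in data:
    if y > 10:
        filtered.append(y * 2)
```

Let's trace through this code step by step.

Initialize: data = [3, 11, 20, 15, 8, 3, 15, 12, 2]
Initialize: filtered = []
Entering loop: for y in data:
After iteration 1: y = 3, filtered = []
After iteration 2: y = 11, filtered = [22]
After iteration 3: y = 20, filtered = [22, 40]
After iteration 4: y = 15, filtered = [22, 40, 30]
After iteration 5: y = 8, filtered = [22, 40, 30]
After iteration 6: y = 3, filtered = [22, 40, 30]
After iteration 7: y = 15, filtered = [22, 40, 30, 30]
After iteration 8: y = 12, filtered = [22, 40, 30, 30, 24]
After iteration 9: y = 2, filtered = [22, 40, 30, 30, 24]
Loop ends.
sum(filtered) = 146

Final answer: 146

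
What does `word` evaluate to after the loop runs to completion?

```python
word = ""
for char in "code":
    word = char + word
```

Let's trace through this code step by step.

Initialize: word = ''
Entering loop: for char in "code":
After iteration 1: char = 'c', word = 'c'
After iteration 2: char = 'o', word = 'oc'
After iteration 3: char = 'd', word = 'doc'
After iteration 4: char = 'e', word = 'edoc'
Loop ends.

Final answer: 'edoc'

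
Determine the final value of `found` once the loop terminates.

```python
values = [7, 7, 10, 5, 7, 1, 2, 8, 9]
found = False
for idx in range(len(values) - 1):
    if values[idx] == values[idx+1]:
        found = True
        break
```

Let's trace through this code step by step.

Initialize: values = [7, 7, 10, 5, 7, 1, 2, 8, 9]
Initialize: found = False
Entering loop: for idx in range(len(values) - 1):
After iteration 1: idx = 0, found = True
Loop ends.

Final answer: True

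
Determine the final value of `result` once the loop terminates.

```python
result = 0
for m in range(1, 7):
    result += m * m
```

Let's trace through this code step by step.

Initialize: result = 0
Entering loop: for m in range(1, 7):
After iteration 1: m = 1, result = 1
After iteration 2: m = 2, result = 5
After iteration 3: m = 3, result = 14
After iteration 4: m = 4, result = 30
After iteration 5: m = 5, result = 55
After iteration 6: m = 6, result = 91
Loop ends.

Final answer: 91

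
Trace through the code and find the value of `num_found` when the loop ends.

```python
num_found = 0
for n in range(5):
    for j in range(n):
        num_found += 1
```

Let's trace through this code step by step.

Initialize: num_found = 0
Entering loop: for n in range(5):
After iteration 1: n = 0, num_found = 0
After iteration 2: n = 1, num_found = 1, j = 0
After iteration 3: n = 2, num_found = 3, j = 1
After iteration 4: n = 3, num_found = 6, j = 2
After iteration 5: n = 4, num_found = 10, j = 3
Loop ends.

Final answer: 10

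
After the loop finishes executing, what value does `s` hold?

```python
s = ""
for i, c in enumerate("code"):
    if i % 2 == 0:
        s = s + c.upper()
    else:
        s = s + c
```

Let's trace through this code step by step.

Initialize: s = ''
Entering loop: for i, c in enumerate("code"):
After iteration 1: i = 0, c = 'c', s = 'C'
After iteration 2: i = 1, c = 'o', s = 'Co'
After iteration 3: i = 2, c = 'd', s = 'CoD'
After iteration 4: i = 3, c = 'e', s = 'CoDe'
Loop ends.

Final answer: 'CoDe'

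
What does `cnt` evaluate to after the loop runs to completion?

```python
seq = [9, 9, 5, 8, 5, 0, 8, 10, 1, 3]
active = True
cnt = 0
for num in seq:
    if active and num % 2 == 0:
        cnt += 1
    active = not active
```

Let's trace through this code step by step.

Initialize: seq = [9, 9, 5, 8, 5, 0, 8, 10, 1, 3]
Initialize: active = True
Initialize: cnt = 0
Entering loop: for num in seq:
After iteration 1: num = 9, active = False, cnt = 0
After iteration 2: num = 9, active = True, cnt = 0
After iteration 3: num = 5, active = False, cnt = 0
After iteration 4: num = 8, active = True, cnt = 0
After iteration 5: num = 5, active = False, cnt = 0
After iteration 6: num = 0, active = True, cnt = 0
After iteration 7: num = 8, active = False, cnt = 1
After iteration 8: num = 10, active = True, cnt = 1
After iteration 9: num = 1, active = False, cnt = 1
After iteration 10: num = 3, active = True, cnt = 1
Loop ends.

Final answer: 1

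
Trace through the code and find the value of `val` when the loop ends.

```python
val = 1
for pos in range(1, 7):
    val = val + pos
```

Let's trace through this code step by step.

Initialize: val = 1
Entering loop: for pos in range(1, 7):
After iteration 1: pos = 1, val = 2
After iteration 2: pos = 2, val = 4
After iteration 3: pos = 3, val = 7
After iteration 4: pos = 4, val = 11
After iteration 5: pos = 5, val = 16
After iteration 6: pos = 6, val = 22
Loop ends.

Final answer: 22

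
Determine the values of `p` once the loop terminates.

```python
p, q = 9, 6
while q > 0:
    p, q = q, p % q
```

Let's trace through this code step by step.

Initialize: p = 9
Initialize: q = 6
Entering loop: while q > 0:
After iteration 1: p = 6, q = 3
After iteration 2: p = 3, q = 0
Loop ends.

Final answer: 3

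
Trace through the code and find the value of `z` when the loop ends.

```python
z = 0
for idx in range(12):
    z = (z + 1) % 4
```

Let's trace through this code step by step.

Initialize: z = 0
Entering loop: for idx in range(12):
After iteration 1: idx = 0, z = 1
After iteration 2: idx = 1, z = 2
After iteration 3: idx = 2, z = 3
After iteration 4: idx = 3, z = 0
After iteration 5: idx = 4, z = 1
After iteration 6: idx = 5, z = 2
After iteration 7: idx = 6, z = 3
After iteration 8: idx = 7, z = 0
After iteration 9: idx = 8, z = 1
After iteration 10: idx = 9, z = 2
After iteration 11: idx = 10, z = 3
After iteration 12: idx = 11, z = 0
Loop ends.

Final answer: 0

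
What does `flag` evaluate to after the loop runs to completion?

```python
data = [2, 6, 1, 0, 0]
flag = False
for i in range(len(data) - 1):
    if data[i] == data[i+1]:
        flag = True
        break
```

Let's trace through this code step by step.

Initialize: data = [2, 6, 1, 0, 0]
Initialize: flag = False
Entering loop: for i in range(len(data) - 1):
After iteration 1: i = 0, flag = False
After iteration 2: i = 1, flag = False
After iteration 3: i = 2, flag = False
After iteration 4: i = 3, flag = True
Loop ends.

Final answer: True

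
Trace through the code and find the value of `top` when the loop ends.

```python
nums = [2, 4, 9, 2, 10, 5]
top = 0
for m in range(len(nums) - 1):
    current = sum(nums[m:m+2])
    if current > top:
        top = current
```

Let's trace through this code step by step.

Initialize: nums = [2, 4, 9, 2, 10, 5]
Initialize: top = 0
Entering loop: for m in range(len(nums) - 1):
After iteration 1: m = 0, top = 6, current = 6
After iteration 2: m = 1, top = 13, current = 13
After iteration 3: m = 2, top = 13, current = 11
After iteration 4: m = 3, top = 13, current = 12
After iteration 5: m = 4, top = 15, current = 15
Loop ends.

Final answer: 15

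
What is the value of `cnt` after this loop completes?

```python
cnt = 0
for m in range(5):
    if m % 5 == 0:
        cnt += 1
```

Let's trace through this code step by step.

Initialize: cnt = 0
Entering loop: for m in range(5):
After iteration 1: m = 0, cnt = 1
After iteration 2: m = 1, cnt = 1
After iteration 3: m = 2, cnt = 1
After iteration 4: m = 3, cnt = 1
After iteration 5: m = 4, cnt = 1
Loop ends.

Final answer: 1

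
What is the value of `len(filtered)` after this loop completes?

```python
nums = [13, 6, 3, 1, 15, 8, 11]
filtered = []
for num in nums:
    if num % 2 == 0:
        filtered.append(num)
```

Let's trace through this code step by step.

Initialize: nums = [13, 6, 3, 1, 15, 8, 11]
Initialize: filtered = []
Entering loop: for num in nums:
After iteration 1: num = 13, filtered = []
After iteration 2: num = 6, filtered = [6]
After iteration 3: num = 3, filtered = [6]
After iteration 4: num = 1, filtered = [6]
After iteration 5: num = 15, filtered = [6]
After iteration 6: num = 8, filtered = [6, 8]
After iteration 7: num = 11, filtered = [6, 8]
Loop ends.
len(filtered) = 2

Final answer: 2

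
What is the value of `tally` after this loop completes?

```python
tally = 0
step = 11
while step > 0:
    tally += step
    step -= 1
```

Let's trace through this code step by step.

Initialize: tally = 0
Initialize: step = 11
Entering loop: while step > 0:
After iteration 1: tally = 11, step = 10
After iteration 2: tally = 21, step = 9
After iteration 3: tally = 30, step = 8
After iteration 4: tally = 38, step = 7
After iteration 5: tally = 45, step = 6
After iteration 6: tally = 51, step = 5
After iteration 7: tally = 56, step = 4
After iteration 8: tally = 60, step = 3
After iteration 9: tally = 63, step = 2
After iteration 10: tally = 65, step = 1
After iteration 11: tally = 66, step = 0
Loop ends.

Final answer: 66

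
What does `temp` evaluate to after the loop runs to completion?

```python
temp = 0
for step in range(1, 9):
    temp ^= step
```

Let's trace through this code step by step.

Initialize: temp = 0
Entering loop: for step in range(1, 9):
After iteration 1: step = 1, temp = 1
After iteration 2: step = 2, temp = 3
After iteration 3: step = 3, temp = 0
After iteration 4: step = 4, temp = 4
After iteration 5: step = 5, temp = 1
After iteration 6: step = 6, temp = 7
After iteration 7: step = 7, temp = 0
After iteration 8: step = 8, temp = 8
Loop ends.

Final answer: 8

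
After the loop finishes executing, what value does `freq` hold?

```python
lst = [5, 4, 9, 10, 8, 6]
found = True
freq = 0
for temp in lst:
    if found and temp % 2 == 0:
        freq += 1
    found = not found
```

Let's trace through this code step by step.

Initialize: lst = [5, 4, 9, 10, 8, 6]
Initialize: found = True
Initialize: freq = 0
Entering loop: for temp in lst:
After iteration 1: temp = 5, found = False, freq = 0
After iteration 2: temp = 4, found = True, freq = 0
After iteration 3: temp = 9, found = False, freq = 0
After iteration 4: temp = 10, found = True, freq = 0
After iteration 5: temp = 8, found = False, freq = 1
After iteration 6: temp = 6, found = True, freq = 1
Loop ends.

Final answer: 1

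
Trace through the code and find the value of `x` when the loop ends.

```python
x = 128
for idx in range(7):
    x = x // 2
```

Let's trace through this code step by step.

Initialize: x = 128
Entering loop: for idx in range(7):
After iteration 1: idx = 0, x = 64
After iteration 2: idx = 1, x = 32
After iteration 3: idx = 2, x = 16
After iteration 4: idx = 3, x = 8
After iteration 5: idx = 4, x = 4
After iteration 6: idx = 5, x = 2
After iteration 7: idx = 6, x = 1
Loop ends.

Final answer: 1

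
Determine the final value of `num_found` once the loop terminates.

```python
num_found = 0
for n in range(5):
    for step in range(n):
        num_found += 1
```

Let's trace through this code step by step.

Initialize: num_found = 0
Entering loop: for n in range(5):
After iteration 1: n = 0, num_found = 0
After iteration 2: n = 1, num_found = 1, step = 0
After iteration 3: n = 2, num_found = 3, step = 1
After iteration 4: n = 3, num_found = 6, step = 2
After iteration 5: n = 4, num_found = 10, step = 3
Loop ends.

Final answer: 10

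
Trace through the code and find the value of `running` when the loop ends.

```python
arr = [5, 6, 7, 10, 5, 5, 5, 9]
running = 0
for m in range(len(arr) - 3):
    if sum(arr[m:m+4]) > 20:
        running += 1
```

Let's trace through this code step by step.

Initialize: arr = [5, 6, 7, 10, 5, 5, 5, 9]
Initialize: running = 0
Entering loop: for m in range(len(arr) - 3):
After iteration 1: m = 0, running = 1
After iteration 2: m = 1, running = 2
After iteration 3: m = 2, running = 3
After iteration 4: m = 3, running = 4
After iteration 5: m = 4, running = 5
Loop ends.

Final answer: 5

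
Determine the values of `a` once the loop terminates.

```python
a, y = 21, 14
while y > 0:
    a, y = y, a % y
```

Let's trace through this code step by step.

Initialize: a = 21
Initialize: y = 14
Entering loop: while y > 0:
After iteration 1: a = 14, y = 7
After iteration 2: a = 7, y = 0
Loop ends.

Final answer: 7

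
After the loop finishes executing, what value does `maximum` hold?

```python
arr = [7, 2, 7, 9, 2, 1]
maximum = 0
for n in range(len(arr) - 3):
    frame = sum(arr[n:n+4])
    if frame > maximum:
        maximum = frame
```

Let's trace through this code step by step.

Initialize: arr = [7, 2, 7, 9, 2, 1]
Initialize: maximum = 0
Entering loop: for n in range(len(arr) - 3):
After iteration 1: n = 0, maximum = 25, frame = 25
After iteration 2: n = 1, maximum = 25, frame = 20
After iteration 3: n = 2, maximum = 25, frame = 19
Loop ends.

Final answer: 25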